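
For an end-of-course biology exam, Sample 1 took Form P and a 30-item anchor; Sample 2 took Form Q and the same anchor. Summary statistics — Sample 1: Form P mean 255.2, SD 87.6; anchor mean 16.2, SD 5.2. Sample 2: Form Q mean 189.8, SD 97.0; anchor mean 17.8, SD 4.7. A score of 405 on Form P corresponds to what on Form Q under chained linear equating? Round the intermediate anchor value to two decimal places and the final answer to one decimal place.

Form P → anchor (Sample 1): v = (5.2/87.6)(405 − 255.2) + 16.2 = 25.09
anchor → Form Q (Sample 2): y = (97.0/4.7)(25.09 − 17.8) + 189.8 = 340.3

340.3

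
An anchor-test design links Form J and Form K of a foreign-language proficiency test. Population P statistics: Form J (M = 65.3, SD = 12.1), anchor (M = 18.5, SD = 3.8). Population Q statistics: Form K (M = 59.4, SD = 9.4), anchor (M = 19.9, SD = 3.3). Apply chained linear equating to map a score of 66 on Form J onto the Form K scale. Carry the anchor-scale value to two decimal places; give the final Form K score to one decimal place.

56.0

Form J → anchor (Population P): v = (3.8/12.1)(66 − 65.3) + 18.5 = 18.72
anchor → Form K (Population Q): y = (9.4/3.3)(18.72 − 19.9) + 59.4 = 56.0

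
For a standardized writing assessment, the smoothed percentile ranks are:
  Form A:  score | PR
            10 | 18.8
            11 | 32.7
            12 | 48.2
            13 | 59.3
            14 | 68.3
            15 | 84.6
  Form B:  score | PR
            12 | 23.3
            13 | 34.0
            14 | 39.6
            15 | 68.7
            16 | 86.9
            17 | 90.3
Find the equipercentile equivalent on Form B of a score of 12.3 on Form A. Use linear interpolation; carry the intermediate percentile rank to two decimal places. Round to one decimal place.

PR of 12.3 on Form A: 48.2 + (12.3 − 12)/(13 − 12) × (59.3 − 48.2) = 51.53
On Form B, PR 51.53 falls between score 14 (PR 39.6) and 15 (PR 68.7).
Interpolate: 14 + (51.53 − 39.6)/(68.7 − 39.6) × (15 − 14) = 14.4

14.4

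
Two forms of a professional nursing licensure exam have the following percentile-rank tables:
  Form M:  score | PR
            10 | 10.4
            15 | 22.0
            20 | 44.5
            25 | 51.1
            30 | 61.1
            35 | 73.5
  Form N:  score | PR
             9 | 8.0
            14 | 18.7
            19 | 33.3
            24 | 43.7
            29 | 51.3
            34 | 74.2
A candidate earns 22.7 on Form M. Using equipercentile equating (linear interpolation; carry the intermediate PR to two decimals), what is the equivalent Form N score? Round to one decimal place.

PR of 22.7 on Form M: 44.5 + (22.7 − 20)/(25 − 20) × (51.1 − 44.5) = 48.06
On Form N, PR 48.06 falls between score 24 (PR 43.7) and 29 (PR 51.3).
Interpolate: 24 + (48.06 − 43.7)/(51.3 − 43.7) × (29 − 24) = 26.9

26.9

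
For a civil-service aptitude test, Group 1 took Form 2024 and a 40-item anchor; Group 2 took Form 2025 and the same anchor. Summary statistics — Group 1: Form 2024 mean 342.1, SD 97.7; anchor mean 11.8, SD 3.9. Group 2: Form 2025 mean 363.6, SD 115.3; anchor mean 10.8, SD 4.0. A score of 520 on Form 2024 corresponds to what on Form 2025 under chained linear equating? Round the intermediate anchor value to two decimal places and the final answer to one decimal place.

597.1

Form 2024 → anchor (Group 1): v = (3.9/97.7)(520 − 342.1) + 11.8 = 18.90
anchor → Form 2025 (Group 2): y = (115.3/4.0)(18.90 − 10.8) + 363.6 = 597.1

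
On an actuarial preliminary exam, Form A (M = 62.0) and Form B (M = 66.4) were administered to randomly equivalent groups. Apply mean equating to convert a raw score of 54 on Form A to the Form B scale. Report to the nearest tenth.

58.4

Mean equating: y = x + (M_Y − M_X) = 54 + (66.4 − 62.0) = 58.4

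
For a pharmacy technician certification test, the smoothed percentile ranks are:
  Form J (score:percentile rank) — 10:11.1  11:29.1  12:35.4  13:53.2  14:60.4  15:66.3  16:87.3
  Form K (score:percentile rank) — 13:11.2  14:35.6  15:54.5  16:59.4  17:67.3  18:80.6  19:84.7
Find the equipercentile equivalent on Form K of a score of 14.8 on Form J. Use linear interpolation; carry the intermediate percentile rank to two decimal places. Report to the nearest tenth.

16.7

PR of 14.8 on Form J: 60.4 + (14.8 − 14)/(15 − 14) × (66.3 − 60.4) = 65.12
On Form K, PR 65.12 falls between score 16 (PR 59.4) and 17 (PR 67.3).
Interpolate: 16 + (65.12 − 59.4)/(67.3 − 59.4) × (17 − 16) = 16.7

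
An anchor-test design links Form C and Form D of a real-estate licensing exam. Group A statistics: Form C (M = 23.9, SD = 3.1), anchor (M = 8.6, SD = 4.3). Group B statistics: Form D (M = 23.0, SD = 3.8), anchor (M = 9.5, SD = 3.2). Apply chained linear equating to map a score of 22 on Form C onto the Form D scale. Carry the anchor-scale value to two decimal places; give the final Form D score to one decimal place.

18.8

Form C → anchor (Group A): v = (4.3/3.1)(22 − 23.9) + 8.6 = 5.96
anchor → Form D (Group B): y = (3.8/3.2)(5.96 − 9.5) + 23.0 = 18.8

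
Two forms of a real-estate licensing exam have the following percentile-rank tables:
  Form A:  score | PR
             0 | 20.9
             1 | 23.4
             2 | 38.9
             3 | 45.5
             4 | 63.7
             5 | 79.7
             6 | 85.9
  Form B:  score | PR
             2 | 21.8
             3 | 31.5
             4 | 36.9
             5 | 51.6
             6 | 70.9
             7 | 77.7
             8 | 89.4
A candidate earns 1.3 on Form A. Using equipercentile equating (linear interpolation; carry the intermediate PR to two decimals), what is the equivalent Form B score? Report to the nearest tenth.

PR of 1.3 on Form A: 23.4 + (1.3 − 1)/(2 − 1) × (38.9 − 23.4) = 28.05
On Form B, PR 28.05 falls between score 2 (PR 21.8) and 3 (PR 31.5).
Interpolate: 2 + (28.05 − 21.8)/(31.5 − 21.8) × (3 − 2) = 2.6

2.6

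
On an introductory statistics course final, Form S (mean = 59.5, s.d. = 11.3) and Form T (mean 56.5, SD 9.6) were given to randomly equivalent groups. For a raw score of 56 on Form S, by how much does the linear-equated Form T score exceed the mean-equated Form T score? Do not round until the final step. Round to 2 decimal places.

0.53

Mean-equated: 56 + (56.5 − 59.5) = 53.00
Linear-equated: (9.6/11.3)(56 − 59.5) + 56.5 = 53.527
Difference = 53.527 − 53.00 = 0.53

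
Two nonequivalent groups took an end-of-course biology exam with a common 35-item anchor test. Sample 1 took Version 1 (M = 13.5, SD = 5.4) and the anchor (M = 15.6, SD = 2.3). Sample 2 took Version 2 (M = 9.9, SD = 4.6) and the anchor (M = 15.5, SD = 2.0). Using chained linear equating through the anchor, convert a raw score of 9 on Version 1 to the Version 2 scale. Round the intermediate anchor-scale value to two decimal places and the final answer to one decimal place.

5.7

Version 1 → anchor (Sample 1): v = (2.3/5.4)(9 − 13.5) + 15.6 = 13.68
anchor → Version 2 (Sample 2): y = (4.6/2.0)(13.68 − 15.5) + 9.9 = 5.7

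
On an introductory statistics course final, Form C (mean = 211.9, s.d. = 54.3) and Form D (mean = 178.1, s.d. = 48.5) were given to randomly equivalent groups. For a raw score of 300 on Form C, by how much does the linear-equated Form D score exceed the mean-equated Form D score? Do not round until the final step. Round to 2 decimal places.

-9.41

Mean-equated: 300 + (178.1 − 211.9) = 266.20
Linear-equated: (48.5/54.3)(300 − 211.9) + 178.1 = 256.790
Difference = 256.790 − 266.20 = -9.41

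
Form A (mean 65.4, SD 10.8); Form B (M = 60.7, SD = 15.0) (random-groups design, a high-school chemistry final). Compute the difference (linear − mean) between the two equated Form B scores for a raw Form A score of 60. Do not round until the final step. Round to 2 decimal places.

Mean-equated: 60 + (60.7 − 65.4) = 55.30
Linear-equated: (15.0/10.8)(60 − 65.4) + 60.7 = 53.200
Difference = 53.200 − 55.30 = -2.10

-2.10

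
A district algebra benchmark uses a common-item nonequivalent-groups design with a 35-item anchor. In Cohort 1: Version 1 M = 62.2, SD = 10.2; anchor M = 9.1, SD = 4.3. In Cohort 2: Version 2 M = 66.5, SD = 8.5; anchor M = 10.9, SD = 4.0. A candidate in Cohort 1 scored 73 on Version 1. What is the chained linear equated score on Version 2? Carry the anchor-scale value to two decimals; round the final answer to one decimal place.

Version 1 → anchor (Cohort 1): v = (4.3/10.2)(73 − 62.2) + 9.1 = 13.65
anchor → Version 2 (Cohort 2): y = (8.5/4.0)(13.65 − 10.9) + 66.5 = 72.3

72.3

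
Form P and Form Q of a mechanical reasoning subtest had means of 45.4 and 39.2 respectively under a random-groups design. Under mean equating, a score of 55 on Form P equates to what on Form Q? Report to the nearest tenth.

48.8

Mean equating: y = x + (M_Y − M_X) = 55 + (39.2 − 45.4) = 48.8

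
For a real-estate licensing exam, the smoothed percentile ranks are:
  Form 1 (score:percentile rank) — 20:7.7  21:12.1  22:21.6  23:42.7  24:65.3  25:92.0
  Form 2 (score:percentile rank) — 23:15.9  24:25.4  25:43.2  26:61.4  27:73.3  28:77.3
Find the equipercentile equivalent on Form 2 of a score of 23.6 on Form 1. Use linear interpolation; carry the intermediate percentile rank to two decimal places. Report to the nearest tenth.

PR of 23.6 on Form 1: 42.7 + (23.6 − 23)/(24 − 23) × (65.3 − 42.7) = 56.26
On Form 2, PR 56.26 falls between score 25 (PR 43.2) and 26 (PR 61.4).
Interpolate: 25 + (56.26 − 43.2)/(61.4 − 43.2) × (26 − 25) = 25.7

25.7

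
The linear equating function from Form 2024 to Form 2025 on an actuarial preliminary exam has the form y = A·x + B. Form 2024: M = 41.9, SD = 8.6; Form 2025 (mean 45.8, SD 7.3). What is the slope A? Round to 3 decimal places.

0.849

A = SD_Y / SD_X = 7.3 / 8.6 = 0.849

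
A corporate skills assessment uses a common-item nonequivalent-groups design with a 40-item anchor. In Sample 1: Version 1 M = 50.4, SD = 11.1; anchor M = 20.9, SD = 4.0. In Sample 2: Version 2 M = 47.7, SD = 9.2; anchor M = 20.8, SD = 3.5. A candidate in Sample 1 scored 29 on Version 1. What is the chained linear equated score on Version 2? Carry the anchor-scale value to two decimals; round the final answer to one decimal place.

Version 1 → anchor (Sample 1): v = (4.0/11.1)(29 − 50.4) + 20.9 = 13.19
anchor → Version 2 (Sample 2): y = (9.2/3.5)(13.19 − 20.8) + 47.7 = 27.7

27.7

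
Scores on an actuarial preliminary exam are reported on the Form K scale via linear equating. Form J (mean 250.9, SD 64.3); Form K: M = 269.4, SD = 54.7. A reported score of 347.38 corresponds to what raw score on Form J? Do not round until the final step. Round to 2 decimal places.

Invert y = (SD_Y/SD_X)(x − M_X) + M_Y:
x = (SD_X/SD_Y)(y − M_Y) + M_X = (64.3/54.7)(347.38 − 269.4) + 250.9
x = 1.175503 × 77.980 + 250.9 = 342.57

342.57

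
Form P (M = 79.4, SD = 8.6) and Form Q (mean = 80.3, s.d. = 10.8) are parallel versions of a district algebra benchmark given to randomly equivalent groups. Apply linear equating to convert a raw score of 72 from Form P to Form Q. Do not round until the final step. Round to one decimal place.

71.0

Linear equating: y = (SD_Y/SD_X)(x − M_X) + M_Y
y = (10.8/8.6)(72 − 79.4) + 80.3
y = 1.255814 × -7.4 + 80.3 = -9.2930 + 80.3 = 71.0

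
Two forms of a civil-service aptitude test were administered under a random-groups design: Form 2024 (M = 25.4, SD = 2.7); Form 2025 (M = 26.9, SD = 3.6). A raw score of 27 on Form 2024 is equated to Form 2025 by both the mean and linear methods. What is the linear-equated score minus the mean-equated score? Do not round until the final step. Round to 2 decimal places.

0.53

Mean-equated: 27 + (26.9 − 25.4) = 28.50
Linear-equated: (3.6/2.7)(27 − 25.4) + 26.9 = 29.033
Difference = 29.033 − 28.50 = 0.53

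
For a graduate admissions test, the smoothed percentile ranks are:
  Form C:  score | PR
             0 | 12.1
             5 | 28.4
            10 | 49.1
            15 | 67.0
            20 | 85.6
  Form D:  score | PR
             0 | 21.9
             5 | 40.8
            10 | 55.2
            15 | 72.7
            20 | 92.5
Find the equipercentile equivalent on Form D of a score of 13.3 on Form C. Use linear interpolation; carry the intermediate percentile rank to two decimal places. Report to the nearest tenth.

PR of 13.3 on Form C: 49.1 + (13.3 − 10)/(15 − 10) × (67.0 − 49.1) = 60.91
On Form D, PR 60.91 falls between score 10 (PR 55.2) and 15 (PR 72.7).
Interpolate: 10 + (60.91 − 55.2)/(72.7 − 55.2) × (15 − 10) = 11.6

11.6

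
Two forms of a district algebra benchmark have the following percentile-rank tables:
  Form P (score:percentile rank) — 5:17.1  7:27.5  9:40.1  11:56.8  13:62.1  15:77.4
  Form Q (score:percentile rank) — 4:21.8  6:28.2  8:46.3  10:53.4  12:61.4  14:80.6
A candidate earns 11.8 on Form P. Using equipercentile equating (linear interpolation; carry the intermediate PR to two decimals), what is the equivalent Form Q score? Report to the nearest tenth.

PR of 11.8 on Form P: 56.8 + (11.8 − 11)/(13 − 11) × (62.1 − 56.8) = 58.92
On Form Q, PR 58.92 falls between score 10 (PR 53.4) and 12 (PR 61.4).
Interpolate: 10 + (58.92 − 53.4)/(61.4 − 53.4) × (12 − 10) = 11.4

11.4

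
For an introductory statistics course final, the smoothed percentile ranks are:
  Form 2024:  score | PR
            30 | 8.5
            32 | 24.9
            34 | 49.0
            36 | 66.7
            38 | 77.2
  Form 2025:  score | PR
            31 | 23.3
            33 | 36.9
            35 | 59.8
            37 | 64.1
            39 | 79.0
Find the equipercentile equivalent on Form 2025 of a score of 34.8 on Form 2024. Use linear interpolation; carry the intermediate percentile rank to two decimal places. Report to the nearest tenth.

34.7

PR of 34.8 on Form 2024: 49.0 + (34.8 − 34)/(36 − 34) × (66.7 − 49.0) = 56.08
On Form 2025, PR 56.08 falls between score 33 (PR 36.9) and 35 (PR 59.8).
Interpolate: 33 + (56.08 − 36.9)/(59.8 − 36.9) × (35 − 33) = 34.7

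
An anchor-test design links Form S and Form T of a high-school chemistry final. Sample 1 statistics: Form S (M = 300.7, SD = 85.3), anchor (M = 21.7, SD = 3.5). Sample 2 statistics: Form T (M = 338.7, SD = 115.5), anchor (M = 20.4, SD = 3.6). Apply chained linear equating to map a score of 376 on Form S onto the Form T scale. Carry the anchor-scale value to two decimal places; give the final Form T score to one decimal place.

479.5

Form S → anchor (Sample 1): v = (3.5/85.3)(376 − 300.7) + 21.7 = 24.79
anchor → Form T (Sample 2): y = (115.5/3.6)(24.79 − 20.4) + 338.7 = 479.5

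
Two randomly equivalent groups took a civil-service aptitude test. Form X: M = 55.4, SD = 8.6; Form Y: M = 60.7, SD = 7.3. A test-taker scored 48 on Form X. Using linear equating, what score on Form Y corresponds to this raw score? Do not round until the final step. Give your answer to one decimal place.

54.4

Linear equating: y = (SD_Y/SD_X)(x − M_X) + M_Y
y = (7.3/8.6)(48 − 55.4) + 60.7
y = 0.848837 × -7.4 + 60.7 = -6.2814 + 60.7 = 54.4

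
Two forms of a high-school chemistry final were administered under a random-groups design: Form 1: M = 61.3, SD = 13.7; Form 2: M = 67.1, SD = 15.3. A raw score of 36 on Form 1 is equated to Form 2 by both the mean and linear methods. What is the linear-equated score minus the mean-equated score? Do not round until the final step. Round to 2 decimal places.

Mean-equated: 36 + (67.1 − 61.3) = 41.80
Linear-equated: (15.3/13.7)(36 − 61.3) + 67.1 = 38.845
Difference = 38.845 − 41.80 = -2.95

-2.95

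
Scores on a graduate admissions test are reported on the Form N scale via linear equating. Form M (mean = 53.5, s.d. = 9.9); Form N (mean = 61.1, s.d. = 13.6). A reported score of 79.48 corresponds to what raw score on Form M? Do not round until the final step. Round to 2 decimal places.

Invert y = (SD_Y/SD_X)(x − M_X) + M_Y:
x = (SD_X/SD_Y)(y − M_Y) + M_X = (9.9/13.6)(79.48 − 61.1) + 53.5
x = 0.727941 × 18.380 + 53.5 = 66.88

66.88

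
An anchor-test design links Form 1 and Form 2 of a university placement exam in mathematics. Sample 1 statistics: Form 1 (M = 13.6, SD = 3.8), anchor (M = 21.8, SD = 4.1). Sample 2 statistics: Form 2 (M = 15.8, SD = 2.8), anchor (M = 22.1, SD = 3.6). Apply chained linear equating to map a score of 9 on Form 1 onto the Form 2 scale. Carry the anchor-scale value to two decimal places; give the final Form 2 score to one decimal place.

11.7

Form 1 → anchor (Sample 1): v = (4.1/3.8)(9 − 13.6) + 21.8 = 16.84
anchor → Form 2 (Sample 2): y = (2.8/3.6)(16.84 − 22.1) + 15.8 = 11.7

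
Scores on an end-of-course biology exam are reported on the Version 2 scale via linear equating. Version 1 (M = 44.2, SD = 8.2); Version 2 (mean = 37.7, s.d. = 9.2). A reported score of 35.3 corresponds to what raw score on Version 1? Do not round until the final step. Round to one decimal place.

Invert y = (SD_Y/SD_X)(x − M_X) + M_Y:
x = (SD_X/SD_Y)(y − M_Y) + M_X = (8.2/9.2)(35.3 − 37.7) + 44.2
x = 0.891304 × -2.400 + 44.2 = 42.1

42.1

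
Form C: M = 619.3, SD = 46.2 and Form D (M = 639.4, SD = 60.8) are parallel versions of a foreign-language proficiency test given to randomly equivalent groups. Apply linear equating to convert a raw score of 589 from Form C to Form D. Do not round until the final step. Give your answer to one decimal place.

Linear equating: y = (SD_Y/SD_X)(x − M_X) + M_Y
y = (60.8/46.2)(589 − 619.3) + 639.4
y = 1.316017 × -30.3 + 639.4 = -39.8753 + 639.4 = 599.5

599.5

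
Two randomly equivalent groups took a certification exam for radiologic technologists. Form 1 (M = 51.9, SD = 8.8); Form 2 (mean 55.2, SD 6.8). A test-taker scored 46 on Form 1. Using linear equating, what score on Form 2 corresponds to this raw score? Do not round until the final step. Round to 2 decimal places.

50.64

Linear equating: y = (SD_Y/SD_X)(x − M_X) + M_Y
y = (6.8/8.8)(46 − 51.9) + 55.2
y = 0.772727 × -5.9 + 55.2 = -4.5591 + 55.2 = 50.64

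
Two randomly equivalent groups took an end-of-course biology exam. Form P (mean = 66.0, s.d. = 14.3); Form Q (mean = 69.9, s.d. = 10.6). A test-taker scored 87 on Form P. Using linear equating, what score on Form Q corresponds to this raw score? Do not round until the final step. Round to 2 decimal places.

Linear equating: y = (SD_Y/SD_X)(x − M_X) + M_Y
y = (10.6/14.3)(87 − 66.0) + 69.9
y = 0.741259 × 21.0 + 69.9 = 15.5664 + 69.9 = 85.47

85.47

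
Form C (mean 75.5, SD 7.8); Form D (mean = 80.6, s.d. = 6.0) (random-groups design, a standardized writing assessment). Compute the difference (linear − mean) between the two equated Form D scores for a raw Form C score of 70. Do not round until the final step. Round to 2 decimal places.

1.27

Mean-equated: 70 + (80.6 − 75.5) = 75.10
Linear-equated: (6.0/7.8)(70 − 75.5) + 80.6 = 76.369
Difference = 76.369 − 75.10 = 1.27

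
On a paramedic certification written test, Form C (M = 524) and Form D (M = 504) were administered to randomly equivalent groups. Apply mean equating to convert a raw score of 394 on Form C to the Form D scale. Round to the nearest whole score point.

Mean equating: y = x + (M_Y − M_X) = 394 + (504 − 524) = 374

374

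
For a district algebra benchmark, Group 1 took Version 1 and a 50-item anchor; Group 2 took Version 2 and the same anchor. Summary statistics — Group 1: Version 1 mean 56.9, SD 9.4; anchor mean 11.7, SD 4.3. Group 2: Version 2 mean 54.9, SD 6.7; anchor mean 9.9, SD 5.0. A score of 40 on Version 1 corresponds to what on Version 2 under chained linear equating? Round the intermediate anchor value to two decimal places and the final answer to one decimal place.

Version 1 → anchor (Group 1): v = (4.3/9.4)(40 − 56.9) + 11.7 = 3.97
anchor → Version 2 (Group 2): y = (6.7/5.0)(3.97 − 9.9) + 54.9 = 47.0

47.0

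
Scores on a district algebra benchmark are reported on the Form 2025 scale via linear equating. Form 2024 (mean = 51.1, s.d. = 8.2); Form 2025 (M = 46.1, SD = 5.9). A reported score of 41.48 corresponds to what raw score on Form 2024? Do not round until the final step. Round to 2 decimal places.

Invert y = (SD_Y/SD_X)(x − M_X) + M_Y:
x = (SD_X/SD_Y)(y − M_Y) + M_X = (8.2/5.9)(41.48 − 46.1) + 51.1
x = 1.389831 × -4.620 + 51.1 = 44.68

44.68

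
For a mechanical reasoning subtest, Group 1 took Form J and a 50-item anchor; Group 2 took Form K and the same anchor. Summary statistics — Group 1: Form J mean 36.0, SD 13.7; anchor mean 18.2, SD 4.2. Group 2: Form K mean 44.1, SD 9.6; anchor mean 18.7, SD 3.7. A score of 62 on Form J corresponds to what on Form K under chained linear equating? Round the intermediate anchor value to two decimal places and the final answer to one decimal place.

Form J → anchor (Group 1): v = (4.2/13.7)(62 − 36.0) + 18.2 = 26.17
anchor → Form K (Group 2): y = (9.6/3.7)(26.17 − 18.7) + 44.1 = 63.5

63.5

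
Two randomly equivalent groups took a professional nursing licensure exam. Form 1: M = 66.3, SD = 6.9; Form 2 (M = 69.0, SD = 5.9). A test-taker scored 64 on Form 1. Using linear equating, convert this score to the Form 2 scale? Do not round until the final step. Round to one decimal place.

Linear equating: y = (SD_Y/SD_X)(x − M_X) + M_Y
y = (5.9/6.9)(64 − 66.3) + 69.0
y = 0.855072 × -2.3 + 69.0 = -1.9667 + 69.0 = 67.0

67.0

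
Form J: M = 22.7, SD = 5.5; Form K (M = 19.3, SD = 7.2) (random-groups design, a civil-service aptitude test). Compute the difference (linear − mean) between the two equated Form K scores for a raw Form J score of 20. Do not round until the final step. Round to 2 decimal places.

Mean-equated: 20 + (19.3 − 22.7) = 16.60
Linear-equated: (7.2/5.5)(20 − 22.7) + 19.3 = 15.765
Difference = 15.765 − 16.60 = -0.83

-0.83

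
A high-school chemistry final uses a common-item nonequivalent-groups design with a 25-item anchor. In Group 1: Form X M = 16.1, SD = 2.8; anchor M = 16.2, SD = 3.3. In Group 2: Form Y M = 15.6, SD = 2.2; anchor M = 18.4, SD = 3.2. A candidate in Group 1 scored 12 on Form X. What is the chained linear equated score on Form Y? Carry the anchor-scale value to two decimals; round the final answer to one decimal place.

10.8

Form X → anchor (Group 1): v = (3.3/2.8)(12 − 16.1) + 16.2 = 11.37
anchor → Form Y (Group 2): y = (2.2/3.2)(11.37 − 18.4) + 15.6 = 10.8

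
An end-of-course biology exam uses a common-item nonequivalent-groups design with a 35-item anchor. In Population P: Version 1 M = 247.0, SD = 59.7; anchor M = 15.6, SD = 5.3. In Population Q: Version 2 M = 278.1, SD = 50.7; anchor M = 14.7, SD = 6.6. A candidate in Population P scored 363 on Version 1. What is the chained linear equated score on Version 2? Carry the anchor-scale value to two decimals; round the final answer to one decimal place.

Version 1 → anchor (Population P): v = (5.3/59.7)(363 − 247.0) + 15.6 = 25.90
anchor → Version 2 (Population Q): y = (50.7/6.6)(25.90 − 14.7) + 278.1 = 364.1

364.1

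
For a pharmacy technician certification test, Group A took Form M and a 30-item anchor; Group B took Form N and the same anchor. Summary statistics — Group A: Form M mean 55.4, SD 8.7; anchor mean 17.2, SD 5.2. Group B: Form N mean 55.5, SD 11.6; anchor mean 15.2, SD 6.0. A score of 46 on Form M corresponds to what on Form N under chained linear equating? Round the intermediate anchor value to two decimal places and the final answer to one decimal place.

Form M → anchor (Group A): v = (5.2/8.7)(46 − 55.4) + 17.2 = 11.58
anchor → Form N (Group B): y = (11.6/6.0)(11.58 − 15.2) + 55.5 = 48.5

48.5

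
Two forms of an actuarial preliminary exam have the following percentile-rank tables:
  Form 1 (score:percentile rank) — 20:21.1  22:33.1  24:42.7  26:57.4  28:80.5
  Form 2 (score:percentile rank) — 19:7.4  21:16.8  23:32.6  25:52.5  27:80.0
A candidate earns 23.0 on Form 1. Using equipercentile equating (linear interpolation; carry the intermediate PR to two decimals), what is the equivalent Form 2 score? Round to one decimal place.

PR of 23.0 on Form 1: 33.1 + (23.0 − 22)/(24 − 22) × (42.7 − 33.1) = 37.90
On Form 2, PR 37.90 falls between score 23 (PR 32.6) and 25 (PR 52.5).
Interpolate: 23 + (37.90 − 32.6)/(52.5 − 32.6) × (25 − 23) = 23.5

23.5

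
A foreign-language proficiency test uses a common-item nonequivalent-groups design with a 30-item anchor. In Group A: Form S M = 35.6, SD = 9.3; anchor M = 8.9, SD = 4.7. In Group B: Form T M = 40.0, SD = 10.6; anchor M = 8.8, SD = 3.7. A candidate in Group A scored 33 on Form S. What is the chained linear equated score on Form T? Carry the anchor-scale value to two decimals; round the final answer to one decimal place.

36.5

Form S → anchor (Group A): v = (4.7/9.3)(33 − 35.6) + 8.9 = 7.59
anchor → Form T (Group B): y = (10.6/3.7)(7.59 − 8.8) + 40.0 = 36.5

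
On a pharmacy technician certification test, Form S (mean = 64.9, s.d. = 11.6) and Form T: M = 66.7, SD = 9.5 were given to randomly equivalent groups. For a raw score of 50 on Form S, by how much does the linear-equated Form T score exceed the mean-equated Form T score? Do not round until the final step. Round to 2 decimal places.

Mean-equated: 50 + (66.7 − 64.9) = 51.80
Linear-equated: (9.5/11.6)(50 − 64.9) + 66.7 = 54.497
Difference = 54.497 − 51.80 = 2.70

2.70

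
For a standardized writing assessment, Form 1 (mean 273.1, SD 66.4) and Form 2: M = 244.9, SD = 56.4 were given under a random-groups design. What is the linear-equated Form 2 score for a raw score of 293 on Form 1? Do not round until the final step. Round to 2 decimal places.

261.80

Linear equating: y = (SD_Y/SD_X)(x − M_X) + M_Y
y = (56.4/66.4)(293 − 273.1) + 244.9
y = 0.849398 × 19.9 + 244.9 = 16.9030 + 244.9 = 261.80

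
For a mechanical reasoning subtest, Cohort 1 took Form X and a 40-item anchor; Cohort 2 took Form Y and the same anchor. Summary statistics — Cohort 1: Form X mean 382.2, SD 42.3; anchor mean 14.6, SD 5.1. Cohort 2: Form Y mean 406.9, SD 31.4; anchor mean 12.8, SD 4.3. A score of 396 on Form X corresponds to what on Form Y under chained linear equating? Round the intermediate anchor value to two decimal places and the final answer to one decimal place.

432.2

Form X → anchor (Cohort 1): v = (5.1/42.3)(396 − 382.2) + 14.6 = 16.26
anchor → Form Y (Cohort 2): y = (31.4/4.3)(16.26 − 12.8) + 406.9 = 432.2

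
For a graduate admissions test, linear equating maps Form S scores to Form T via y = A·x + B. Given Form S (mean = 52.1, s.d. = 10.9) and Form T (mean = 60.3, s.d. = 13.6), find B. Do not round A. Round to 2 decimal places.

-4.71

A = SD_Y / SD_X = 13.6 / 10.9 = 1.247706
B = M_Y − A·M_X = 60.3 − 1.247706 × 52.1 = -4.71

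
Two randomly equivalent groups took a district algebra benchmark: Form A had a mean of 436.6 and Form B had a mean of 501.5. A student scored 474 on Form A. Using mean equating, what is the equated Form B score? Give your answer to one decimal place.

538.9

Mean equating: y = x + (M_Y − M_X) = 474 + (501.5 − 436.6) = 538.9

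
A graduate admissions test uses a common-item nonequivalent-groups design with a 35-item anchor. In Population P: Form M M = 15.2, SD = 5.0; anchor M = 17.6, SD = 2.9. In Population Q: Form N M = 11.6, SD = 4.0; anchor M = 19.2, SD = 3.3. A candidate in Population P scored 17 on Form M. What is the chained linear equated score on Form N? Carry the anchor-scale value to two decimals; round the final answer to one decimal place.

10.9

Form M → anchor (Population P): v = (2.9/5.0)(17 − 15.2) + 17.6 = 18.64
anchor → Form N (Population Q): y = (4.0/3.3)(18.64 − 19.2) + 11.6 = 10.9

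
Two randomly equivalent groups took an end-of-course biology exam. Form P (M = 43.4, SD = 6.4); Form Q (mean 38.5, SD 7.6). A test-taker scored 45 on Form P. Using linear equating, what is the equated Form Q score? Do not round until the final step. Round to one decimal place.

Linear equating: y = (SD_Y/SD_X)(x − M_X) + M_Y
y = (7.6/6.4)(45 − 43.4) + 38.5
y = 1.187500 × 1.6 + 38.5 = 1.9000 + 38.5 = 40.4

40.4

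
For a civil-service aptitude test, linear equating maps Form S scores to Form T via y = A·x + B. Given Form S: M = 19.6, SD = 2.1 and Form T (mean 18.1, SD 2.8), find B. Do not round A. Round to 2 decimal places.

A = SD_Y / SD_X = 2.8 / 2.1 = 1.333333
B = M_Y − A·M_X = 18.1 − 1.333333 × 19.6 = -8.03

-8.03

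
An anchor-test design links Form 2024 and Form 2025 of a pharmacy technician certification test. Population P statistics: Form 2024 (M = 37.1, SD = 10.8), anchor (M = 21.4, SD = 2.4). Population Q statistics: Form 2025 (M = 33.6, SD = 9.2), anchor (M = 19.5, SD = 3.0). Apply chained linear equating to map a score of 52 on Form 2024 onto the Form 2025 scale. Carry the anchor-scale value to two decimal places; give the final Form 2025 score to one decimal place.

49.6

Form 2024 → anchor (Population P): v = (2.4/10.8)(52 − 37.1) + 21.4 = 24.71
anchor → Form 2025 (Population Q): y = (9.2/3.0)(24.71 − 19.5) + 33.6 = 49.6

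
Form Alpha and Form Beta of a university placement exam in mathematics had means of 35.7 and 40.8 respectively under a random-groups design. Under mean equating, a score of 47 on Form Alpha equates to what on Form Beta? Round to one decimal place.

Mean equating: y = x + (M_Y − M_X) = 47 + (40.8 − 35.7) = 52.1

52.1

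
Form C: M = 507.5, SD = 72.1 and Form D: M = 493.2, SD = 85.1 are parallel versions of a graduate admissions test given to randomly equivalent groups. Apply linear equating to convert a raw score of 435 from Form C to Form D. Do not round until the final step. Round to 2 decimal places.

407.63

Linear equating: y = (SD_Y/SD_X)(x − M_X) + M_Y
y = (85.1/72.1)(435 − 507.5) + 493.2
y = 1.180305 × -72.5 + 493.2 = -85.5721 + 493.2 = 407.63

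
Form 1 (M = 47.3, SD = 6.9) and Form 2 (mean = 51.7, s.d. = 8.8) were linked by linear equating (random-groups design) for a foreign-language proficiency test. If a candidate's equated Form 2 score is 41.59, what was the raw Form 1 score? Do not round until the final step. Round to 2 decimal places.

Invert y = (SD_Y/SD_X)(x − M_X) + M_Y:
x = (SD_X/SD_Y)(y − M_Y) + M_X = (6.9/8.8)(41.59 − 51.7) + 47.3
x = 0.784091 × -10.110 + 47.3 = 39.37

39.37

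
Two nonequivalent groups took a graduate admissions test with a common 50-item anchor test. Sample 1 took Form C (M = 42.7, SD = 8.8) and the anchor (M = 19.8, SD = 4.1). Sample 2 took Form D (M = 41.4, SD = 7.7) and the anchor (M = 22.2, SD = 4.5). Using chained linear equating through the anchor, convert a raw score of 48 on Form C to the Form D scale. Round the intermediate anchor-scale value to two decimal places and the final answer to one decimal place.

Form C → anchor (Sample 1): v = (4.1/8.8)(48 − 42.7) + 19.8 = 22.27
anchor → Form D (Sample 2): y = (7.7/4.5)(22.27 − 22.2) + 41.4 = 41.5

41.5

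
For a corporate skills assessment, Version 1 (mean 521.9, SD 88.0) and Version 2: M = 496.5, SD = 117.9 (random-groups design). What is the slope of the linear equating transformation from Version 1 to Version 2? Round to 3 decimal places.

1.340

A = SD_Y / SD_X = 117.9 / 88.0 = 1.340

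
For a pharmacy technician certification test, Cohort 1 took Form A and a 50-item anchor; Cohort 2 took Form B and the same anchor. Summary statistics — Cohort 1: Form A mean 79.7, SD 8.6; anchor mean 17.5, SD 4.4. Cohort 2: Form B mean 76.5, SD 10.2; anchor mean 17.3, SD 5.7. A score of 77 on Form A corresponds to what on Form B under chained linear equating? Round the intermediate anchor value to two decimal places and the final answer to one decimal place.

74.4

Form A → anchor (Cohort 1): v = (4.4/8.6)(77 − 79.7) + 17.5 = 16.12
anchor → Form B (Cohort 2): y = (10.2/5.7)(16.12 − 17.3) + 76.5 = 74.4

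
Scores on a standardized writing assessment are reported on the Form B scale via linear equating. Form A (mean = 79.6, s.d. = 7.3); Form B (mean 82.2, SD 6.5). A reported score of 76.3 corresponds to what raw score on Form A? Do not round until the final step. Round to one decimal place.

Invert y = (SD_Y/SD_X)(x − M_X) + M_Y:
x = (SD_X/SD_Y)(y − M_Y) + M_X = (7.3/6.5)(76.3 − 82.2) + 79.6
x = 1.123077 × -5.900 + 79.6 = 73.0

73.0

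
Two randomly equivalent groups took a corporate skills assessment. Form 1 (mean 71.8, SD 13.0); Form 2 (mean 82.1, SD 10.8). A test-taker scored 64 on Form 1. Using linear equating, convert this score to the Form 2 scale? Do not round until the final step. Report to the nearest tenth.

Linear equating: y = (SD_Y/SD_X)(x − M_X) + M_Y
y = (10.8/13.0)(64 − 71.8) + 82.1
y = 0.830769 × -7.8 + 82.1 = -6.4800 + 82.1 = 75.6

75.6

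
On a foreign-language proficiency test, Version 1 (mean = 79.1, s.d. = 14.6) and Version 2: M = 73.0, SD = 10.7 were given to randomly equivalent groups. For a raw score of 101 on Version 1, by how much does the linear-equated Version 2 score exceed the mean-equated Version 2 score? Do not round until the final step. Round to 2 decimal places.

Mean-equated: 101 + (73.0 − 79.1) = 94.90
Linear-equated: (10.7/14.6)(101 − 79.1) + 73.0 = 89.050
Difference = 89.050 − 94.90 = -5.85

-5.85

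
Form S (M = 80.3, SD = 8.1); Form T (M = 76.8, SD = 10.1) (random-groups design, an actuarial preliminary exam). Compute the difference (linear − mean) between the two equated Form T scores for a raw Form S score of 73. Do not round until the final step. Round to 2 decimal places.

Mean-equated: 73 + (76.8 − 80.3) = 69.50
Linear-equated: (10.1/8.1)(73 − 80.3) + 76.8 = 67.698
Difference = 67.698 − 69.50 = -1.80

-1.80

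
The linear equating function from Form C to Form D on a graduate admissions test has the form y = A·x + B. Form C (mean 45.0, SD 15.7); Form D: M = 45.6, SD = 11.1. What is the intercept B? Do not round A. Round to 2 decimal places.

13.78

A = SD_Y / SD_X = 11.1 / 15.7 = 0.707006
B = M_Y − A·M_X = 45.6 − 0.707006 × 45.0 = 13.78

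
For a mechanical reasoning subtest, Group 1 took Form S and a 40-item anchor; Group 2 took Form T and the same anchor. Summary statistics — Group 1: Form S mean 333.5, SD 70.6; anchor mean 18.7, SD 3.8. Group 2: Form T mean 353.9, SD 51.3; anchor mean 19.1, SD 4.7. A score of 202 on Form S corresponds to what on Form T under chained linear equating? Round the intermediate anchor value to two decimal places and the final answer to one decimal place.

Form S → anchor (Group 1): v = (3.8/70.6)(202 − 333.5) + 18.7 = 11.62
anchor → Form T (Group 2): y = (51.3/4.7)(11.62 − 19.1) + 353.9 = 272.3

272.3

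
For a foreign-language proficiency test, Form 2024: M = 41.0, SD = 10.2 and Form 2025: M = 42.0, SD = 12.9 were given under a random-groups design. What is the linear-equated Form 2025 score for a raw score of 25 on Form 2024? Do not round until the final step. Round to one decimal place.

Linear equating: y = (SD_Y/SD_X)(x − M_X) + M_Y
y = (12.9/10.2)(25 − 41.0) + 42.0
y = 1.264706 × -16.0 + 42.0 = -20.2353 + 42.0 = 21.8

21.8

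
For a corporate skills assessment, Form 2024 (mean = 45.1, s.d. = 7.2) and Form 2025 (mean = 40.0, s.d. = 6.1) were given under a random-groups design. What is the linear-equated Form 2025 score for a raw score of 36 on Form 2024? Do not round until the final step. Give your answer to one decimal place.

32.3

Linear equating: y = (SD_Y/SD_X)(x − M_X) + M_Y
y = (6.1/7.2)(36 − 45.1) + 40.0
y = 0.847222 × -9.1 + 40.0 = -7.7097 + 40.0 = 32.3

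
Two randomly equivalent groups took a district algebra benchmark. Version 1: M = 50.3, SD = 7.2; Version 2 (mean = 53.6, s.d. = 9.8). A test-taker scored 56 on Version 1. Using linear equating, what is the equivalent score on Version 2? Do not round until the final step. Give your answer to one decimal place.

Linear equating: y = (SD_Y/SD_X)(x − M_X) + M_Y
y = (9.8/7.2)(56 − 50.3) + 53.6
y = 1.361111 × 5.7 + 53.6 = 7.7583 + 53.6 = 61.4

61.4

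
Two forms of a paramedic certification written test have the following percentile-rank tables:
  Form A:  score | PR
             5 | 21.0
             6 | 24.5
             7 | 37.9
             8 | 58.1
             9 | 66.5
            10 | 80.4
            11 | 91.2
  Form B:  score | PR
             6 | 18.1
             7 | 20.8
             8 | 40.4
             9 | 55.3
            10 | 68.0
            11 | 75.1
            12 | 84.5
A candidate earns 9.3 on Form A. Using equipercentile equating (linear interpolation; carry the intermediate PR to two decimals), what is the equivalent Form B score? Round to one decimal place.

PR of 9.3 on Form A: 66.5 + (9.3 − 9)/(10 − 9) × (80.4 − 66.5) = 70.67
On Form B, PR 70.67 falls between score 10 (PR 68.0) and 11 (PR 75.1).
Interpolate: 10 + (70.67 − 68.0)/(75.1 − 68.0) × (11 − 10) = 10.4

10.4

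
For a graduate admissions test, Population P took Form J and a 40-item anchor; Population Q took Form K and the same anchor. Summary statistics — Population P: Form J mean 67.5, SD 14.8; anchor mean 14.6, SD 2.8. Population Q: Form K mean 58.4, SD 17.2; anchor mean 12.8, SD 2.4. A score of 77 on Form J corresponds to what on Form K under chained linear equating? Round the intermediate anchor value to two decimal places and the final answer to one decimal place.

Form J → anchor (Population P): v = (2.8/14.8)(77 − 67.5) + 14.6 = 16.40
anchor → Form K (Population Q): y = (17.2/2.4)(16.40 − 12.8) + 58.4 = 84.2

84.2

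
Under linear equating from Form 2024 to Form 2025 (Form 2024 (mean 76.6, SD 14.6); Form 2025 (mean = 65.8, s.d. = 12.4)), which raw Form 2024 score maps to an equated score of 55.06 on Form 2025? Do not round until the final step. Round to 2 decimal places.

63.95

Invert y = (SD_Y/SD_X)(x − M_X) + M_Y:
x = (SD_X/SD_Y)(y − M_Y) + M_X = (14.6/12.4)(55.06 − 65.8) + 76.6
x = 1.177419 × -10.740 + 76.6 = 63.95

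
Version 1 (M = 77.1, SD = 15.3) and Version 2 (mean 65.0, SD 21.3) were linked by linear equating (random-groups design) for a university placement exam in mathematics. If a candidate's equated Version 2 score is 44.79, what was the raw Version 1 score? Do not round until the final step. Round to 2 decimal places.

Invert y = (SD_Y/SD_X)(x − M_X) + M_Y:
x = (SD_X/SD_Y)(y − M_Y) + M_X = (15.3/21.3)(44.79 − 65.0) + 77.1
x = 0.718310 × -20.210 + 77.1 = 62.58

62.58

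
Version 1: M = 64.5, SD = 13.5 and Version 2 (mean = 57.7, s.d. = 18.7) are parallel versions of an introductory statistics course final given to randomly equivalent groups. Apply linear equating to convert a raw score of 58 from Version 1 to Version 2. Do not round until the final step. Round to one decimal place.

48.7

Linear equating: y = (SD_Y/SD_X)(x − M_X) + M_Y
y = (18.7/13.5)(58 − 64.5) + 57.7
y = 1.385185 × -6.5 + 57.7 = -9.0037 + 57.7 = 48.7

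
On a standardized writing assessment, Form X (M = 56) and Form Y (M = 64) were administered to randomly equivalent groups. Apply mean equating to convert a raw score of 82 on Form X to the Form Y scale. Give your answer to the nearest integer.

Mean equating: y = x + (M_Y − M_X) = 82 + (64 − 56) = 90

90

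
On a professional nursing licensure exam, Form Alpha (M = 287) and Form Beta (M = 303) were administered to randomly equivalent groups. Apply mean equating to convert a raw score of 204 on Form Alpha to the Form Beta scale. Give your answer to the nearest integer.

220

Mean equating: y = x + (M_Y − M_X) = 204 + (303 − 287) = 220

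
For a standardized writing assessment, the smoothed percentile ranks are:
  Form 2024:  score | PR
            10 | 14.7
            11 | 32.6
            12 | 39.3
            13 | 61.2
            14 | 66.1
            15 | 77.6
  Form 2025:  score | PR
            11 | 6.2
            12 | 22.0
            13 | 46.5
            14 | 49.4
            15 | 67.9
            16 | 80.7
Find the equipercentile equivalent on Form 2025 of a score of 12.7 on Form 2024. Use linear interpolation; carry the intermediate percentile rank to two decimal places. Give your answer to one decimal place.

14.3

PR of 12.7 on Form 2024: 39.3 + (12.7 − 12)/(13 − 12) × (61.2 − 39.3) = 54.63
On Form 2025, PR 54.63 falls between score 14 (PR 49.4) and 15 (PR 67.9).
Interpolate: 14 + (54.63 − 49.4)/(67.9 − 49.4) × (15 − 14) = 14.3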